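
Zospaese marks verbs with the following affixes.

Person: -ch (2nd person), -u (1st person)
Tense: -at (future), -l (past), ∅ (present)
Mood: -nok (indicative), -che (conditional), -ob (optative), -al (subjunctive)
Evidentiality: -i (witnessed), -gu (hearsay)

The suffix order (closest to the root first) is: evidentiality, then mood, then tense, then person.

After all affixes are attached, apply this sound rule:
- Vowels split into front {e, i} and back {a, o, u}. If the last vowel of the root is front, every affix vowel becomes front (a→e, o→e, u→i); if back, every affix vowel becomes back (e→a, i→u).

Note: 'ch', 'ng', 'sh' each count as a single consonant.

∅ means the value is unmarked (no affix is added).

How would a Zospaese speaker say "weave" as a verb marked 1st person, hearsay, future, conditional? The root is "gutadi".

gutadigicheeti

Attach evidentiality hearsay -gu → gutadigu.
Attach mood conditional -che → gutadiguche.
Attach tense future -at → gutadigucheat.
Attach person 1st person -u → gutadigucheatu.
Apply vowel harmony: gutadigucheatu → gutadigicheeti.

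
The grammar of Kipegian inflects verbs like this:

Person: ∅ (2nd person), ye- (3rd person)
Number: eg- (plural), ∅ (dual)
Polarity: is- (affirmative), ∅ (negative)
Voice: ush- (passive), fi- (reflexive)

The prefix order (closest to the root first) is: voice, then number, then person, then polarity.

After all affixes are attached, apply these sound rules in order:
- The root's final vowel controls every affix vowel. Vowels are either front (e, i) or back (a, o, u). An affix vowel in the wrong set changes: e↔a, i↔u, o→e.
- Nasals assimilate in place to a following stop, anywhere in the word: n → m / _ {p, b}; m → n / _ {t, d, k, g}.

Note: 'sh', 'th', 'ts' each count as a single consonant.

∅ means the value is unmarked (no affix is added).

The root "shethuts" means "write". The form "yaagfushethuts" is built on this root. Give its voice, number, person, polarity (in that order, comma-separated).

reflexive, plural, 3rd person, negative

Segment: ye-eg-fi-shethuts.
voice: fi- → reflexive.
number: eg- → plural.
person: ye- → 3rd person.
polarity: ∅ → negative.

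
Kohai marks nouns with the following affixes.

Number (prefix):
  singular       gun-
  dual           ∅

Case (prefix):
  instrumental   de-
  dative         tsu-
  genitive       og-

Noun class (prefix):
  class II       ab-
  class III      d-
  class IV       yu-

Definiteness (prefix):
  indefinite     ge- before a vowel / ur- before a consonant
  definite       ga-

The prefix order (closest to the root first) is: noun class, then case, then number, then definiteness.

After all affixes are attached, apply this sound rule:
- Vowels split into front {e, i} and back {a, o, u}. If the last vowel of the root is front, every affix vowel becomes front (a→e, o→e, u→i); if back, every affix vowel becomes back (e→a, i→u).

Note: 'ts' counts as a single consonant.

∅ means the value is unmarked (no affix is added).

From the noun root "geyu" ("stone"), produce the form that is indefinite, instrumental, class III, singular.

Attach noun class class III d- → dgeyu.
Attach case instrumental de- → dedgeyu.
Attach number singular gun- → gundedgeyu.
Attach definiteness indefinite ur- (before consonant 'g') → urgundedgeyu.
Apply vowel harmony: urgundedgeyu → urgundadgeyu.

urgundadgeyu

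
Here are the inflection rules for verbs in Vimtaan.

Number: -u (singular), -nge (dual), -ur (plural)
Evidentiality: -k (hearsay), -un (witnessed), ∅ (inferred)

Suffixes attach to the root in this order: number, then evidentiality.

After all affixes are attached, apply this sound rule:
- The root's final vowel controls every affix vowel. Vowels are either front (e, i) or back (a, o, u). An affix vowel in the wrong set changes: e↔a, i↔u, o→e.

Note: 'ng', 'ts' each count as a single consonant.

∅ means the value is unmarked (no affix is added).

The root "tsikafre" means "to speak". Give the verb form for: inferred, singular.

tsikafrei

Attach number singular -u → tsikafreu.
evidentiality = inferred: zero marking, form stays tsikafreu.
Apply vowel harmony: tsikafreu → tsikafrei.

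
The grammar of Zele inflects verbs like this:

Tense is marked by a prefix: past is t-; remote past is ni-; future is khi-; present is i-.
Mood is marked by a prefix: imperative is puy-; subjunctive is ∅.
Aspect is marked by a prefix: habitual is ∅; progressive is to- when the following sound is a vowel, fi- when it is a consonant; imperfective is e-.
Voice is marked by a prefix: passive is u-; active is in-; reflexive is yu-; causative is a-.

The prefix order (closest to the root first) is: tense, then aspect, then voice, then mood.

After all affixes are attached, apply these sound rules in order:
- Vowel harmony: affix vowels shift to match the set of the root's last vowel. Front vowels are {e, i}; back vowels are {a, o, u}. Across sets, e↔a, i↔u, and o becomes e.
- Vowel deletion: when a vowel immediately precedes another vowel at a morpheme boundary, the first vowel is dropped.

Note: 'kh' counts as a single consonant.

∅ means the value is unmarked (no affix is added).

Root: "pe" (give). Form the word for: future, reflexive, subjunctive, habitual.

yikhipe

Attach tense future khi- → khipe.
aspect = habitual: zero marking, form stays khipe.
Attach voice reflexive yu- → yukhipe.
mood = subjunctive: zero marking, form stays yukhipe.
Apply vowel harmony: yukhipe → yikhipe.
Vowel deletion: no change.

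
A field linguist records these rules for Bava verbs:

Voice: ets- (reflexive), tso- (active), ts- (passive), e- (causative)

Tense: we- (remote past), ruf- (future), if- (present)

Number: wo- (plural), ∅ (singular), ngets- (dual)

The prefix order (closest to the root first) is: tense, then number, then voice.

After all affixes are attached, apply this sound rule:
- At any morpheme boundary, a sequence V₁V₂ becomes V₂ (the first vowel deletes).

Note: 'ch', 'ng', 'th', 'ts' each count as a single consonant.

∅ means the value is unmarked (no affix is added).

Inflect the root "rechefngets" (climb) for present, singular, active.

Attach tense present if- → ifrechefngets.
number = singular: zero marking, form stays ifrechefngets.
Attach voice active tso- → tsoifrechefngets.
Apply vowel deletion: tsoifrechefngets → tsifrechefngets.

tsifrechefngets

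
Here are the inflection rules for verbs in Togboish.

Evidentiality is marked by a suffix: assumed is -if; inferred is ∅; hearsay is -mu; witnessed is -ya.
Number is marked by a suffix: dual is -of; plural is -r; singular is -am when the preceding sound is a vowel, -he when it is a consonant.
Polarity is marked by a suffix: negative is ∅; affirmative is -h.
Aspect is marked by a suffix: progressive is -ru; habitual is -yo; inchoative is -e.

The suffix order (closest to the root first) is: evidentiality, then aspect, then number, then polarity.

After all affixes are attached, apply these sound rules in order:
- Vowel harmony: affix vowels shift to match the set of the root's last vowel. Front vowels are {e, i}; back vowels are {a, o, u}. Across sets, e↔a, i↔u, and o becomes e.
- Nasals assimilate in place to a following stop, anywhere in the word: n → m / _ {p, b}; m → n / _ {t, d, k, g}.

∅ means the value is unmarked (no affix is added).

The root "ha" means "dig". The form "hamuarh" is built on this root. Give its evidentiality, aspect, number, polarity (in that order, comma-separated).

hearsay, inchoative, plural, affirmative

Segment: ha-mu-e-r-h.
evidentiality: -mu → hearsay.
aspect: -e → inchoative.
number: -r → plural.
polarity: -h → affirmative.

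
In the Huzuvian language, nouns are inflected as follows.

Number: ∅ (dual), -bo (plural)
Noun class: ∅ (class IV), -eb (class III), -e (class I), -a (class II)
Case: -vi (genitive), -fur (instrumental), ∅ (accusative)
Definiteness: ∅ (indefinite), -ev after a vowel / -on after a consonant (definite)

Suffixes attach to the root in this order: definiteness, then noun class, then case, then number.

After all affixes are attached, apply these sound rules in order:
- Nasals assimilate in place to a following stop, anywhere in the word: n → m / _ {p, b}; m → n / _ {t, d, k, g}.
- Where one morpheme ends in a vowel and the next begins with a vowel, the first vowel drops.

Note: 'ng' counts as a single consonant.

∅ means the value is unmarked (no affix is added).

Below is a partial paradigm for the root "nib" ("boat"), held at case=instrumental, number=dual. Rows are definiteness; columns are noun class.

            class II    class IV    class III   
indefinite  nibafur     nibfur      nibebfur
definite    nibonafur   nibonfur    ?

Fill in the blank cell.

Attach definiteness definite -on (after consonant 'b') → nibon.
Attach noun class class III -eb → niboneb.
Attach case instrumental -fur → nibonebfur.
number = dual: zero marking, form stays nibonebfur.
Nasal assimilation: no change.
Vowel deletion: no change.

nibonebfur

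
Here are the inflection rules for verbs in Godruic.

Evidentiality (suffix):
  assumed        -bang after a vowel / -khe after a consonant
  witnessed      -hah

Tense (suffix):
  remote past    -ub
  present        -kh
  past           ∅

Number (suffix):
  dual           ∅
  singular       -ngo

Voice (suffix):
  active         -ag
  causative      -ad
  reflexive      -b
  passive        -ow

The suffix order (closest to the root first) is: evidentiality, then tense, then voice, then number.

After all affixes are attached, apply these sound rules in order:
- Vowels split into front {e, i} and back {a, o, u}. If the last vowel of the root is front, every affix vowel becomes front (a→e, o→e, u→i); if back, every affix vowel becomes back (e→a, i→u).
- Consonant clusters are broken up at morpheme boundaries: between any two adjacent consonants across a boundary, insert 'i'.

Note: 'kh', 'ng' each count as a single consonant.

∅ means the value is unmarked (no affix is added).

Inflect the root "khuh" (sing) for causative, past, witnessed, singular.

khuhihahadingo

Attach evidentiality witnessed -hah → khuhhah.
tense = past: zero marking, form stays khuhhah.
Attach voice causative -ad → khuhhahad.
Attach number singular -ngo → khuhhahadngo.
Vowel harmony: no change.
Apply epenthesis: khuhhahadngo → khuhihahadingo.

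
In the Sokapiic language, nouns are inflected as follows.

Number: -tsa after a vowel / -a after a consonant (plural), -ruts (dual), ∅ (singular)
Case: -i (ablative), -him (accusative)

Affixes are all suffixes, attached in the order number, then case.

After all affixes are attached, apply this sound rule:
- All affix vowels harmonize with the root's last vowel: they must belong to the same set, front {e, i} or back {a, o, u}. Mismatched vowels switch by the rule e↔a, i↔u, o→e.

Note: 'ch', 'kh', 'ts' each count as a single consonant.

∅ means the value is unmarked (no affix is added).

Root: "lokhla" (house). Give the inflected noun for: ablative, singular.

number = singular: zero marking, form stays lokhla.
Attach case ablative -i → lokhlai.
Apply vowel harmony: lokhlai → lokhlau.

lokhlau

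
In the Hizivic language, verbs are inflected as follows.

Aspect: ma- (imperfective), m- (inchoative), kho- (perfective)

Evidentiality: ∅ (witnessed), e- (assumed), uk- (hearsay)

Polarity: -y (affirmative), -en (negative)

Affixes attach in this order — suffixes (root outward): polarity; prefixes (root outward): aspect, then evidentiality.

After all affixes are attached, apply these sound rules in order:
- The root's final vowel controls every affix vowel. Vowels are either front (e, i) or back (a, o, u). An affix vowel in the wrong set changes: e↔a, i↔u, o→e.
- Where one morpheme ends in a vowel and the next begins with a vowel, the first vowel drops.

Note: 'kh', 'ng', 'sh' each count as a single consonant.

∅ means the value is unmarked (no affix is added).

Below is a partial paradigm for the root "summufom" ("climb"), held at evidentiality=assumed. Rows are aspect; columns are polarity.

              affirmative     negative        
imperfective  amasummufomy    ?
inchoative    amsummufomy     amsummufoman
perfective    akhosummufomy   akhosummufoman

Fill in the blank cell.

amasummufoman

Attach polarity negative -en → summufomen.
Attach aspect imperfective ma- → masummufomen.
Attach evidentiality assumed e- → emasummufomen.
Apply vowel harmony: emasummufomen → amasummufoman.
Vowel deletion: no change.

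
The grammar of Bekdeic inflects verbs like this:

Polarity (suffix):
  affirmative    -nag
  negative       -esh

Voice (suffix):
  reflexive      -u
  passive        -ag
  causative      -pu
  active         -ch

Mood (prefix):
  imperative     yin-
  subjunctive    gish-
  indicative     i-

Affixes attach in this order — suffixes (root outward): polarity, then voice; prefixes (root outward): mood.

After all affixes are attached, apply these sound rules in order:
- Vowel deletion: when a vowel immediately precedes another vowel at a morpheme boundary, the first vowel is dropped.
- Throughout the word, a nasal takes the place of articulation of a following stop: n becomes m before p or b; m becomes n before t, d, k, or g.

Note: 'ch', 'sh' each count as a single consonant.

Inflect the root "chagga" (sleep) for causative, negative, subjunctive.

Attach polarity negative -esh → chaggaesh.
Attach voice causative -pu → chaggaeshpu.
Attach mood subjunctive gish- → gishchaggaeshpu.
Apply vowel deletion: gishchaggaeshpu → gishchaggeshpu.
Nasal assimilation: no change.

gishchaggeshpu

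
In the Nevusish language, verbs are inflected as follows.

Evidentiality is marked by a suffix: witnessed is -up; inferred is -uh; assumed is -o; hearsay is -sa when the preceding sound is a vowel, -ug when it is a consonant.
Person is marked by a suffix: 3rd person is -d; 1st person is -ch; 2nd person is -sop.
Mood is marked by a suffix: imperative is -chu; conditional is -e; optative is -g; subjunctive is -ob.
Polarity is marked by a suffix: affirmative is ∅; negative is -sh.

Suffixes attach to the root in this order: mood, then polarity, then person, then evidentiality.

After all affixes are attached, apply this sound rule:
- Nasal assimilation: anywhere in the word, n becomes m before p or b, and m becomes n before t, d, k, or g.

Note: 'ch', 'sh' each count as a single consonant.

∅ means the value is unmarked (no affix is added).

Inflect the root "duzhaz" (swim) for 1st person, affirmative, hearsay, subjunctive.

duzhazobchug

Attach mood subjunctive -ob → duzhazob.
polarity = affirmative: zero marking, form stays duzhazob.
Attach person 1st person -ch → duzhazobch.
Attach evidentiality hearsay -ug (after consonant 'ch') → duzhazobchug.
Nasal assimilation: no change.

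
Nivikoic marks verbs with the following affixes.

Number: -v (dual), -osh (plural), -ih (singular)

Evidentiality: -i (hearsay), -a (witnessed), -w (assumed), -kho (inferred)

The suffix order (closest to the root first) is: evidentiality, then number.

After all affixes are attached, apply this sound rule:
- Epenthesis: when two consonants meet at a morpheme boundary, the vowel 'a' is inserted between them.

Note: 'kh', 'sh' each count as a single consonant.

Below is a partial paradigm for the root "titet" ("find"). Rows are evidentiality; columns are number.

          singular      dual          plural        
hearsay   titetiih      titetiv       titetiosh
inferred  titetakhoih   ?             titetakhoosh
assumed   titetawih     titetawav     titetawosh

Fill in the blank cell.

titetakhov

Attach evidentiality inferred -kho → titetkho.
Attach number dual -v → titetkhov.
Apply epenthesis: titetkhov → titetakhov.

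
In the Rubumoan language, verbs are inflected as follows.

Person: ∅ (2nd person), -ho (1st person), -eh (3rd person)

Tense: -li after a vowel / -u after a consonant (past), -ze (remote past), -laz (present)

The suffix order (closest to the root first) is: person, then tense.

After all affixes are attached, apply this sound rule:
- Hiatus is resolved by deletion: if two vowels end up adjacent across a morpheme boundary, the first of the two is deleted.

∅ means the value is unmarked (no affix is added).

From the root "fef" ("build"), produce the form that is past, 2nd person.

fefu

person = 2nd person: zero marking, form stays fef.
Attach tense past -u (after consonant 'f') → fefu.
Vowel deletion: no change.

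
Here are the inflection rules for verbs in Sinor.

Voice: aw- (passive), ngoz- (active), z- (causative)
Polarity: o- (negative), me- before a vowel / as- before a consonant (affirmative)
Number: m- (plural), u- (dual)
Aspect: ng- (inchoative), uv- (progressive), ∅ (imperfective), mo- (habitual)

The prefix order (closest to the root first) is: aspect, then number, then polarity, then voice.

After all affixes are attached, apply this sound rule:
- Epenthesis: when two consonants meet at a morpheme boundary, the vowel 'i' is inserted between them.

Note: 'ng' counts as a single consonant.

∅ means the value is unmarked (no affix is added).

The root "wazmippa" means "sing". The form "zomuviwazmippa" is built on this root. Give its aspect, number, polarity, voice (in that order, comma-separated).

Segment: z-o-m-uv-wazmippa.
aspect: uv- → progressive.
number: m- → plural.
polarity: o- → negative.
voice: z- → causative.

progressive, plural, negative, causative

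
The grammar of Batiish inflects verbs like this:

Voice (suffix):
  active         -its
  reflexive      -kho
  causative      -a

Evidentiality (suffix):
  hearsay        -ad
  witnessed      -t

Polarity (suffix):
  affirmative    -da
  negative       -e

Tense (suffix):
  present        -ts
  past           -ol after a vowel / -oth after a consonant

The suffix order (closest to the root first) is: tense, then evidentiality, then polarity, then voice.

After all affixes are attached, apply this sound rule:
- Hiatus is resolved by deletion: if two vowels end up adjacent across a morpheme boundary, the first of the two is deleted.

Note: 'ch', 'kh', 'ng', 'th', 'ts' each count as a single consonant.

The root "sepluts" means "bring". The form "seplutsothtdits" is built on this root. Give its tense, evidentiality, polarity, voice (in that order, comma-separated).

Segment: sepluts-oth-t-da-its.
tense: -ol/oth → past.
evidentiality: -t → witnessed.
polarity: -da → affirmative.
voice: -its → active.

past, witnessed, affirmative, active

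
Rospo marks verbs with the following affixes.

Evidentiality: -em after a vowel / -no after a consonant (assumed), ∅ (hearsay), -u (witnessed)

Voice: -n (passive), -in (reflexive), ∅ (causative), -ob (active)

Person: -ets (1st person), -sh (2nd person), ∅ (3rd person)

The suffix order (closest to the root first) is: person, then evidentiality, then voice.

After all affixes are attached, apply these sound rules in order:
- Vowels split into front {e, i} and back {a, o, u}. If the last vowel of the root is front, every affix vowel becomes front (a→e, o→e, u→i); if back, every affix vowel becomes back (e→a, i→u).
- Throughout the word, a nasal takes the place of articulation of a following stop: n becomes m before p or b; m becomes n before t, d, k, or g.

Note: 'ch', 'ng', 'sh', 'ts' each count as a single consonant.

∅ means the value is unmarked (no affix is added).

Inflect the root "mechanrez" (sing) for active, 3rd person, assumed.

mechanrezneeb

person = 3rd person: zero marking, form stays mechanrez.
Attach evidentiality assumed -no (after consonant 'z') → mechanrezno.
Attach voice active -ob → mechanreznoob.
Apply vowel harmony: mechanreznoob → mechanrezneeb.
Nasal assimilation: no change.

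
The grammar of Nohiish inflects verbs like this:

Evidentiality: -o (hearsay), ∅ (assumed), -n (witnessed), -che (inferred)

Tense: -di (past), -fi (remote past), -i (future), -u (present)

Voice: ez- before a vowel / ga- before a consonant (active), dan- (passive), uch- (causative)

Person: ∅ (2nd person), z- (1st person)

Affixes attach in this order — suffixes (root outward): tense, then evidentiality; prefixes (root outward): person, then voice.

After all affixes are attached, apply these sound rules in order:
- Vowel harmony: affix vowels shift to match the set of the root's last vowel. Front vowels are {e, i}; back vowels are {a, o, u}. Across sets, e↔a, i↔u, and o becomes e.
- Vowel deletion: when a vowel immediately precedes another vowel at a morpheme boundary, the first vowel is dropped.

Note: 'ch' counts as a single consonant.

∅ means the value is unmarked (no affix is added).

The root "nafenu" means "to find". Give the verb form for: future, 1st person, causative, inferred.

Attach person 1st person z- → znafenu.
Attach voice causative uch- → uchznafenu.
Attach tense future -i → uchznafenui.
Attach evidentiality inferred -che → uchznafenuiche.
Apply vowel harmony: uchznafenuiche → uchznafenuucha.
Apply vowel deletion: uchznafenuucha → uchznafenucha.

uchznafenucha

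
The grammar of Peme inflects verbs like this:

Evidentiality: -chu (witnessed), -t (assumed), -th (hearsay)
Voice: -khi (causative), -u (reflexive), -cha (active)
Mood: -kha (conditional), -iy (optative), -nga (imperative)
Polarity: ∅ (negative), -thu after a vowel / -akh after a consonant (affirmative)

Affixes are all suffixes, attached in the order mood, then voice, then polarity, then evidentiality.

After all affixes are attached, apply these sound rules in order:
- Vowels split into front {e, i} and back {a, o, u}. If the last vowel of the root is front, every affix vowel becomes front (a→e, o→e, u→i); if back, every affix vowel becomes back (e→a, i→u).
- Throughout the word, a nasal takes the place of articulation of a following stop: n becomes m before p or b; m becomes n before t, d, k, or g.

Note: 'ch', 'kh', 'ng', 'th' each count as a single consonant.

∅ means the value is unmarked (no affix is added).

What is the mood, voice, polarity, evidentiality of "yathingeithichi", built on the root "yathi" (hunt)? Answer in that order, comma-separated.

imperative, reflexive, affirmative, witnessed

Segment: yathi-nga-u-thu-chu.
mood: -nga → imperative.
voice: -u → reflexive.
polarity: -thu/akh → affirmative.
evidentiality: -chu → witnessed.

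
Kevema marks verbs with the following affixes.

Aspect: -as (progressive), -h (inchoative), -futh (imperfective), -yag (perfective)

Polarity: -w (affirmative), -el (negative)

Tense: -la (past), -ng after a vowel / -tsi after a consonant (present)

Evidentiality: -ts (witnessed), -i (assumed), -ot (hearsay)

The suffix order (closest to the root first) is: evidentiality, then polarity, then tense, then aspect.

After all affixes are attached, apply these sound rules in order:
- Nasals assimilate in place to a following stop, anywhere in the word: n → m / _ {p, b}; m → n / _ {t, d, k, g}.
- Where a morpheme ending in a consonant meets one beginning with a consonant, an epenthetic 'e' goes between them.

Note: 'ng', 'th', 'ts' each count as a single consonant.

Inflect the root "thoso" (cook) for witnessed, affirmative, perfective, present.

thosotsewetsiyag

Attach evidentiality witnessed -ts → thosots.
Attach polarity affirmative -w → thosotsw.
Attach tense present -tsi (after consonant 'w') → thosotswtsi.
Attach aspect perfective -yag → thosotswtsiyag.
Nasal assimilation: no change.
Apply epenthesis: thosotswtsiyag → thosotsewetsiyag.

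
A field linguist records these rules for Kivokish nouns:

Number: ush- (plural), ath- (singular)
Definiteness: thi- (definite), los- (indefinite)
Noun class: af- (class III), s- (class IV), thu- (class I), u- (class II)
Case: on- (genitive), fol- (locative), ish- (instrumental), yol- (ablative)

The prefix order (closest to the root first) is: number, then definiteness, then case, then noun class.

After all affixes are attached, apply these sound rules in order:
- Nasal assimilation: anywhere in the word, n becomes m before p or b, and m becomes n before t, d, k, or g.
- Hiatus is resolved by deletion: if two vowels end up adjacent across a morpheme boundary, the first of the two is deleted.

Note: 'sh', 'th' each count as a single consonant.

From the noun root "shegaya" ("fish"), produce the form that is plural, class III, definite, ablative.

afyolthushshegaya

Attach number plural ush- → ushshegaya.
Attach definiteness definite thi- → thiushshegaya.
Attach case ablative yol- → yolthiushshegaya.
Attach noun class class III af- → afyolthiushshegaya.
Nasal assimilation: no change.
Apply vowel deletion: afyolthiushshegaya → afyolthushshegaya.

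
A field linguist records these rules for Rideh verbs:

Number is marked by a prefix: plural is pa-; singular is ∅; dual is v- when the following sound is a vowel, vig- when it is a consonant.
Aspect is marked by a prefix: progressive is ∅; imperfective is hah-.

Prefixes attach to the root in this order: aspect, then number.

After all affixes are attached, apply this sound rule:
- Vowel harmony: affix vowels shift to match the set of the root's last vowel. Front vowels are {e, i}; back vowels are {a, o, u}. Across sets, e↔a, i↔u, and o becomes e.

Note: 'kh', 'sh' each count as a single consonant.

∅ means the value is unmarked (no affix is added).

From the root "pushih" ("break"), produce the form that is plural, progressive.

aspect = progressive: zero marking, form stays pushih.
Attach number plural pa- → papushih.
Apply vowel harmony: papushih → pepushih.

pepushih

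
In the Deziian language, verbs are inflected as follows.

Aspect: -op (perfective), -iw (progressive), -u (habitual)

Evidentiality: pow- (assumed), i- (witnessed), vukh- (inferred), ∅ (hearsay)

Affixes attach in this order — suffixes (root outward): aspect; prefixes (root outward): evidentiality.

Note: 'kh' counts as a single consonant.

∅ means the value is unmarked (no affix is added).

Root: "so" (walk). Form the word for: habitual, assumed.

Attach evidentiality assumed pow- → powso.
Attach aspect habitual -u → powsou.

powsou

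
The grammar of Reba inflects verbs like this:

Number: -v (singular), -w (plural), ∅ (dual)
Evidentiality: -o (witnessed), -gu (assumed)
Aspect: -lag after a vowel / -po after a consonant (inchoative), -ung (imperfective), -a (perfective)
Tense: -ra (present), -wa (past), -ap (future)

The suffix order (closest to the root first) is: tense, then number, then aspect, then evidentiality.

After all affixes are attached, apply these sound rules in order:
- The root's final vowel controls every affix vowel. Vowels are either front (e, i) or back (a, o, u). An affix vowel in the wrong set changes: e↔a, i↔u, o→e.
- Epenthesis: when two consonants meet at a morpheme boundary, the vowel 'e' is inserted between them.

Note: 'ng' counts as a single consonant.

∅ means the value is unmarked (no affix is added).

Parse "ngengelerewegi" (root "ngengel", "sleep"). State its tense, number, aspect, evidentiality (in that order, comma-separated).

present, plural, perfective, assumed

Segment: ngengel-ra-w-a-gu.
tense: -ra → present.
number: -w → plural.
aspect: -a → perfective.
evidentiality: -gu → assumed.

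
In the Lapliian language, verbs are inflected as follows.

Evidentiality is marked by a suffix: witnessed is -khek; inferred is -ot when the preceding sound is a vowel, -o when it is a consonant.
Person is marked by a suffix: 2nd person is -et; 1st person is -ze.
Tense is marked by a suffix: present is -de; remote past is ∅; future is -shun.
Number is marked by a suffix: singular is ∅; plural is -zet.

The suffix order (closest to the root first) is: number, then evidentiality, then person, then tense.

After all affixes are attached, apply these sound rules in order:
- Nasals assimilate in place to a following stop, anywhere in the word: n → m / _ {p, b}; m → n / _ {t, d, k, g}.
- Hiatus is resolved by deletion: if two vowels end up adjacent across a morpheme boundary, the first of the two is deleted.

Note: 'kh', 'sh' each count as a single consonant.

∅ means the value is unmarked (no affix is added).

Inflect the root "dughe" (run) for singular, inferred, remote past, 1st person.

dughotze

number = singular: zero marking, form stays dughe.
Attach evidentiality inferred -ot (after vowel 'e') → dugheot.
Attach person 1st person -ze → dugheotze.
tense = remote past: zero marking, form stays dugheotze.
Nasal assimilation: no change.
Apply vowel deletion: dugheotze → dughotze.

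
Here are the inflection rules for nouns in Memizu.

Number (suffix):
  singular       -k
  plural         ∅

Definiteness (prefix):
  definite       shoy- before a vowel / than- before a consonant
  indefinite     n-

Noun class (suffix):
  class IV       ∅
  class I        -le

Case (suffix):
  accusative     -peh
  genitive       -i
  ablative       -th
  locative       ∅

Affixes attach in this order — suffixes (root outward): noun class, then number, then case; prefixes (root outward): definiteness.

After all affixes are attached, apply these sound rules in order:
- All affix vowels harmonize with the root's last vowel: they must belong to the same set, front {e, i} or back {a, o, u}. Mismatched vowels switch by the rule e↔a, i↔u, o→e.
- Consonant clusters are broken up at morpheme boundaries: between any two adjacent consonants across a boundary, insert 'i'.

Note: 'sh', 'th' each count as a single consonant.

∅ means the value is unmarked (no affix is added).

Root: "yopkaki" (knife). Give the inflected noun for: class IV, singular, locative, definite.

theniyopkakik

noun class = class IV: zero marking, form stays yopkaki.
Attach number singular -k → yopkakik.
case = locative: zero marking, form stays yopkakik.
Attach definiteness definite than- (before consonant 'y') → thanyopkakik.
Apply vowel harmony: thanyopkakik → thenyopkakik.
Apply epenthesis: thenyopkakik → theniyopkakik.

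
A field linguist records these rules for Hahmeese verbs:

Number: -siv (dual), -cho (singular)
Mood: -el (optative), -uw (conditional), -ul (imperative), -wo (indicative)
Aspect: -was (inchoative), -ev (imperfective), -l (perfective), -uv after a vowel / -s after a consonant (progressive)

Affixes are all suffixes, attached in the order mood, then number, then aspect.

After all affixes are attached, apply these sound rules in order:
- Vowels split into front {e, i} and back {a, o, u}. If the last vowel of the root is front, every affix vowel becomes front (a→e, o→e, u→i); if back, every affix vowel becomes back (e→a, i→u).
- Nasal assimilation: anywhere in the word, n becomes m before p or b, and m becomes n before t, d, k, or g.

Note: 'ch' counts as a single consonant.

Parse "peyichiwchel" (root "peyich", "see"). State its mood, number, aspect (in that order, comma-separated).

conditional, singular, perfective

Segment: peyich-uw-cho-l.
mood: -uw → conditional.
number: -cho → singular.
aspect: -l → perfective.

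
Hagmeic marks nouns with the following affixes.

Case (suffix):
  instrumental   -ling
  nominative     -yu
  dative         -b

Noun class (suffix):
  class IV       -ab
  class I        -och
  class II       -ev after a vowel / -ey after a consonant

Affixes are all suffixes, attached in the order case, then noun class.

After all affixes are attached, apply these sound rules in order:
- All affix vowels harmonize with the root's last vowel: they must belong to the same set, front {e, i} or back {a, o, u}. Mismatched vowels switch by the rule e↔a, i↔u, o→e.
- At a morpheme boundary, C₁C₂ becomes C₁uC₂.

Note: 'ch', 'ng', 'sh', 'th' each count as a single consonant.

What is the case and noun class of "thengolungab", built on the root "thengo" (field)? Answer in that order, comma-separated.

instrumental, class IV

Segment: thengo-ling-ab.
case: -ling → instrumental.
noun class: -ab → class IV.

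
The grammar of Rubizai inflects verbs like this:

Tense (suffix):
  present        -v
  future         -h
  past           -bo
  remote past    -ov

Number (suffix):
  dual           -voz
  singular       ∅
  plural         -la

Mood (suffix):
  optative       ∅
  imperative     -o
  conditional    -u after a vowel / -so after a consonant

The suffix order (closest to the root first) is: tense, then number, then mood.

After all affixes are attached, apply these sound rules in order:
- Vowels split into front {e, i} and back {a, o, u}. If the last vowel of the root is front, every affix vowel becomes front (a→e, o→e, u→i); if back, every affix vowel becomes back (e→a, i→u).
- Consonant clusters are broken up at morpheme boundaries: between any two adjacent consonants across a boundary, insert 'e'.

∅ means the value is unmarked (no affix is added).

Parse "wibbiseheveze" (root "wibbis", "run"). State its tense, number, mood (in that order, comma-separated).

future, dual, imperative

Segment: wibbis-h-voz-o.
tense: -h → future.
number: -voz → dual.
mood: -o → imperative.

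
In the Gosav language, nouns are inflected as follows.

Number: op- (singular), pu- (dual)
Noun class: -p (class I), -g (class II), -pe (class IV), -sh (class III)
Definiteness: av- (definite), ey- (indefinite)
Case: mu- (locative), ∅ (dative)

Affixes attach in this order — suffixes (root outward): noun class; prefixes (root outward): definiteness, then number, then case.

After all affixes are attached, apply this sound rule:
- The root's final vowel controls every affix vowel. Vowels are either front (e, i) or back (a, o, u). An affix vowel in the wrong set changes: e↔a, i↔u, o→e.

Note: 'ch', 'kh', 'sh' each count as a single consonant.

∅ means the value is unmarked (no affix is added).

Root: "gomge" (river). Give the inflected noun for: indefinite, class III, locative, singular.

Attach noun class class III -sh → gomgesh.
Attach definiteness indefinite ey- → eygomgesh.
Attach number singular op- → opeygomgesh.
Attach case locative mu- → muopeygomgesh.
Apply vowel harmony: muopeygomgesh → miepeygomgesh.

miepeygomgesh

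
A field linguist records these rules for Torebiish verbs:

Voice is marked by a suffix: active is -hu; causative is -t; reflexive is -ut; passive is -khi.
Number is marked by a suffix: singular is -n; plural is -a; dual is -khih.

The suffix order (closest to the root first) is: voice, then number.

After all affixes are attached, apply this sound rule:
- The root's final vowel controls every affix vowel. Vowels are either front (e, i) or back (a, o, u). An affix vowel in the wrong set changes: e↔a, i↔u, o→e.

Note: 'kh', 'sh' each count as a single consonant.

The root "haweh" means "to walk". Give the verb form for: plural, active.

hawehhie

Attach voice active -hu → hawehhu.
Attach number plural -a → hawehhua.
Apply vowel harmony: hawehhua → hawehhie.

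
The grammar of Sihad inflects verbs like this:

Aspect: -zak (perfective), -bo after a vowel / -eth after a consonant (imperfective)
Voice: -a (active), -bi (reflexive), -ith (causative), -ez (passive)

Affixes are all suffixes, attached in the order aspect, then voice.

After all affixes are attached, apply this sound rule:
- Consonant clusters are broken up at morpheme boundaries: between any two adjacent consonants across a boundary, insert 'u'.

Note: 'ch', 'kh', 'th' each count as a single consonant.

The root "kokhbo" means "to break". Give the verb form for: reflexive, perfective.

kokhbozakubi

Attach aspect perfective -zak → kokhbozak.
Attach voice reflexive -bi → kokhbozakbi.
Apply epenthesis: kokhbozakbi → kokhbozakubi.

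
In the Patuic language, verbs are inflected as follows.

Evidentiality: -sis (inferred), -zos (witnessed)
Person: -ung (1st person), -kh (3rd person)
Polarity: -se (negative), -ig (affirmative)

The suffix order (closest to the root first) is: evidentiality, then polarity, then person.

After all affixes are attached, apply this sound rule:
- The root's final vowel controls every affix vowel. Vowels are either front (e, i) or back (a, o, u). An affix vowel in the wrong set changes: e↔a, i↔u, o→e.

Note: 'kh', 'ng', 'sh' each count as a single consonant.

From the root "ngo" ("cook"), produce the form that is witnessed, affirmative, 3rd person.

ngozosugkh

Attach evidentiality witnessed -zos → ngozos.
Attach polarity affirmative -ig → ngozosig.
Attach person 3rd person -kh → ngozosigkh.
Apply vowel harmony: ngozosigkh → ngozosugkh.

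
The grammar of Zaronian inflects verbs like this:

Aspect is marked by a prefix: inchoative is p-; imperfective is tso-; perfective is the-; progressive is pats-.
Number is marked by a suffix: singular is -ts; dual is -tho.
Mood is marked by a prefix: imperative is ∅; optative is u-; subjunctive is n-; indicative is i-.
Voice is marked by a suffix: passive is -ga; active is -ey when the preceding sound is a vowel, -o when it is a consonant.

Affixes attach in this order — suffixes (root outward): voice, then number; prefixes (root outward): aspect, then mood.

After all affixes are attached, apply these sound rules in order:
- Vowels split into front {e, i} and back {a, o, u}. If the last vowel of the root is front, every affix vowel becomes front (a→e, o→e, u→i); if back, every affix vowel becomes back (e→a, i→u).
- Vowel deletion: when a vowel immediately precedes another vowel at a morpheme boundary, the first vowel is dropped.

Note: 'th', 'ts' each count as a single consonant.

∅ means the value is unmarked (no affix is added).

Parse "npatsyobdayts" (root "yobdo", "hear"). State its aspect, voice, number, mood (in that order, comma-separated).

progressive, active, singular, subjunctive

Segment: n-pats-yobdo-ey-ts.
aspect: pats- → progressive.
voice: -ey/o → active.
number: -ts → singular.
mood: n- → subjunctive.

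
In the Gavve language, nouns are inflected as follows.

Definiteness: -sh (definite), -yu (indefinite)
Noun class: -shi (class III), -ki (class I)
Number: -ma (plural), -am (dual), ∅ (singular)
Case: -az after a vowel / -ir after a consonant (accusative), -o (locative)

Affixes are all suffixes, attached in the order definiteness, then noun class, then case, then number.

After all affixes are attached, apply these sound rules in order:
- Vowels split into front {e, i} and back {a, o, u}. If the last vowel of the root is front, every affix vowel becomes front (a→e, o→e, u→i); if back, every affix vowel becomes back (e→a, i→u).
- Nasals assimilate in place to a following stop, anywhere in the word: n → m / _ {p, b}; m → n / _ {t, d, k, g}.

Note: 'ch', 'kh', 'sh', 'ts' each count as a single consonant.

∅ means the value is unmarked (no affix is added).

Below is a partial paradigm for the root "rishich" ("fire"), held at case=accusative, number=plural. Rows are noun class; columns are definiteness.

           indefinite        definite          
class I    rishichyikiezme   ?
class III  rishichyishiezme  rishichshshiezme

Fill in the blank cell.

rishichshkiezme

Attach definiteness definite -sh → rishichsh.
Attach noun class class I -ki → rishichshki.
Attach case accusative -az (after vowel 'i') → rishichshkiaz.
Attach number plural -ma → rishichshkiazma.
Apply vowel harmony: rishichshkiazma → rishichshkiezme.
Nasal assimilation: no change.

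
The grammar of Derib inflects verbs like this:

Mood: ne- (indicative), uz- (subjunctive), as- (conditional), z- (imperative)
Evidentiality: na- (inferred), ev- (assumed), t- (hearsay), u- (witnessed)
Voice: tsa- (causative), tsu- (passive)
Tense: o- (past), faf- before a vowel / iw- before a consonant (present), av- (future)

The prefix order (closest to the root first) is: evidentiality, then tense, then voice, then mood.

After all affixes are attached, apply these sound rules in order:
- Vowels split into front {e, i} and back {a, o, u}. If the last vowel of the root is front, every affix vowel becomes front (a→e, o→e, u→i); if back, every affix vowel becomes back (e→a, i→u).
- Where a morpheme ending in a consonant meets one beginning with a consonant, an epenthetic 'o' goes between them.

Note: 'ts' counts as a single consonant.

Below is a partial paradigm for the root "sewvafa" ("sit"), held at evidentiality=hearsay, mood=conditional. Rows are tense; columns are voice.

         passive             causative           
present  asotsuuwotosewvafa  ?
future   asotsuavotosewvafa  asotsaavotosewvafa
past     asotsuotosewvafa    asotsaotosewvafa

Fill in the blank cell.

Attach evidentiality hearsay t- → tsewvafa.
Attach tense present iw- (before consonant 't') → iwtsewvafa.
Attach voice causative tsa- → tsaiwtsewvafa.
Attach mood conditional as- → astsaiwtsewvafa.
Apply vowel harmony: astsaiwtsewvafa → astsauwtsewvafa.
Apply epenthesis: astsauwtsewvafa → asotsauwotosewvafa.

asotsauwotosewvafa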